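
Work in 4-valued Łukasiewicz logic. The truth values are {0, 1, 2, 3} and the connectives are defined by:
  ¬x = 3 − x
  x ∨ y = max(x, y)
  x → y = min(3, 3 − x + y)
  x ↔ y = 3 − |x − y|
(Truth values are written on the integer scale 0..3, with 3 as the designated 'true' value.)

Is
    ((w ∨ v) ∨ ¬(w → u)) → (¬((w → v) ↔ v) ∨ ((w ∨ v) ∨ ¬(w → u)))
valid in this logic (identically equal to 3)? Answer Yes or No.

At u = 2, v = 0, w = 0, for instance:
w ∨ v = 0 ∨ 0 = 0
w → u = 0 → 2 = 3
¬(w → u) = ¬3 = 0
(w ∨ v) ∨ ¬(w → u) = 0 ∨ 0 = 0
w → v = 0 → 0 = 3
(w → v) ↔ v = 3 ↔ 0 = 0
¬((w → v) ↔ v) = ¬0 = 3
¬((w → v) ↔ v) ∨ ((w ∨ v) ∨ ¬(w → u)) = 3 ∨ 0 = 3
((w ∨ v) ∨ ¬(w → u)) → (¬((w → v) ↔ v) ∨ ((w ∨ v) ∨ ¬(w → u))) = 0 → 3 = 3
and checking the remaining 63 assignments likewise gives ≥ 3 in every case.

Yes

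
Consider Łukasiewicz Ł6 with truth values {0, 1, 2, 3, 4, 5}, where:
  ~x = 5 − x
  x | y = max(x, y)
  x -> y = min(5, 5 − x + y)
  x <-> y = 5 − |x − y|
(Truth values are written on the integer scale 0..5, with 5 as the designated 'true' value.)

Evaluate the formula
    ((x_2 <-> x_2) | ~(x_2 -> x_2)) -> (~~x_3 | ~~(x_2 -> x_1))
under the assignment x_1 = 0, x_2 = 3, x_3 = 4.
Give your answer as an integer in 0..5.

x_2 <-> x_2 = 3 <-> 3 = 5
x_2 -> x_2 = 3 -> 3 = 5
~(x_2 -> x_2) = ~5 = 0
(x_2 <-> x_2) | ~(x_2 -> x_2) = 5 | 0 = 5
~x_3 = ~4 = 1
~~x_3 = ~1 = 4
x_2 -> x_1 = 3 -> 0 = 2
~(x_2 -> x_1) = ~2 = 3
~~(x_2 -> x_1) = ~3 = 2
~~x_3 | ~~(x_2 -> x_1) = 4 | 2 = 4
((x_2 <-> x_2) | ~(x_2 -> x_2)) -> (~~x_3 | ~~(x_2 -> x_1)) = 5 -> 4 = 4

4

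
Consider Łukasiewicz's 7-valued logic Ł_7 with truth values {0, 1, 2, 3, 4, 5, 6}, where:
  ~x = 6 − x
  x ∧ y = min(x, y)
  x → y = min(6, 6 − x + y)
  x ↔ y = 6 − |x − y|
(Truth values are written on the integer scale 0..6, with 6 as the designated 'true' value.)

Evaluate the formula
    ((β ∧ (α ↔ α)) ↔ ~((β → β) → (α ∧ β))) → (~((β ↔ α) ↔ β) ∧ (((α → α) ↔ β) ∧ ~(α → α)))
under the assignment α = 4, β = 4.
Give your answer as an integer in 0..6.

α ↔ α = 4 ↔ 4 = 6
β ∧ (α ↔ α) = 4 ∧ 6 = 4
β → β = 4 → 4 = 6
α ∧ β = 4 ∧ 4 = 4
(β → β) → (α ∧ β) = 6 → 4 = 4
~((β → β) → (α ∧ β)) = ~4 = 2
(β ∧ (α ↔ α)) ↔ ~((β → β) → (α ∧ β)) = 4 ↔ 2 = 4
β ↔ α = 4 ↔ 4 = 6
(β ↔ α) ↔ β = 6 ↔ 4 = 4
~((β ↔ α) ↔ β) = ~4 = 2
α → α = 4 → 4 = 6
(α → α) ↔ β = 6 ↔ 4 = 4
α → α = 4 → 4 = 6
~(α → α) = ~6 = 0
((α → α) ↔ β) ∧ ~(α → α) = 4 ∧ 0 = 0
~((β ↔ α) ↔ β) ∧ (((α → α) ↔ β) ∧ ~(α → α)) = 2 ∧ 0 = 0
((β ∧ (α ↔ α)) ↔ ~((β → β) → (α ∧ β))) → (~((β ↔ α) ↔ β) ∧ (((α → α) ↔ β) ∧ ~(α → α))) = 4 → 0 = 2

2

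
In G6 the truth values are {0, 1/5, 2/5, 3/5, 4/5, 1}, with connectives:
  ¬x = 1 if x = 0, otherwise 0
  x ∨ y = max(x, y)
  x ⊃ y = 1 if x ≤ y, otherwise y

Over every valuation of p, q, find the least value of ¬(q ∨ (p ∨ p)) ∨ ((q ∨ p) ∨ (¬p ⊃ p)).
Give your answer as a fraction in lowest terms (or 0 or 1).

1/5

Take p = 0, q = 1/5:
p ∨ p = 0 ∨ 0 = 0
q ∨ (p ∨ p) = 1/5 ∨ 0 = 1/5
¬(q ∨ (p ∨ p)) = ¬1/5 = 0
q ∨ p = 1/5 ∨ 0 = 1/5
¬p = ¬0 = 1
¬p ⊃ p = 1 ⊃ 0 = 0
(q ∨ p) ∨ (¬p ⊃ p) = 1/5 ∨ 0 = 1/5
¬(q ∨ (p ∨ p)) ∨ ((q ∨ p) ∨ (¬p ⊃ p)) = 0 ∨ 1/5 = 1/5
No assignment yields a value below 1/5, so this is the minimum.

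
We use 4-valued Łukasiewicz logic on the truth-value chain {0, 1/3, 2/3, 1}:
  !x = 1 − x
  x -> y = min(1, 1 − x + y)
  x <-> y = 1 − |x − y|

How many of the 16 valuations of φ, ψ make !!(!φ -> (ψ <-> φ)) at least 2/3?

φ = 0, ψ = 0 ↦ 1  ≥
φ = 0, ψ = 1/3 ↦ 2/3  ≥
φ = 0, ψ = 2/3 ↦ 1/3  <
φ = 0, ψ = 1 ↦ 0  <
φ = 1/3, ψ = 0 ↦ 1  ≥
φ = 1/3, ψ = 1/3 ↦ 1  ≥
φ = 1/3, ψ = 2/3 ↦ 1  ≥
φ = 1/3, ψ = 1 ↦ 2/3  ≥
φ = 2/3, ψ = 0 ↦ 1  ≥
φ = 2/3, ψ = 1/3 ↦ 1  ≥
φ = 2/3, ψ = 2/3 ↦ 1  ≥
φ = 2/3, ψ = 1 ↦ 1  ≥
φ = 1, ψ = 0 ↦ 1  ≥
φ = 1, ψ = 1/3 ↦ 1  ≥
φ = 1, ψ = 2/3 ↦ 1  ≥
φ = 1, ψ = 1 ↦ 1  ≥
So 14 of the 16 assignments meet the threshold.

14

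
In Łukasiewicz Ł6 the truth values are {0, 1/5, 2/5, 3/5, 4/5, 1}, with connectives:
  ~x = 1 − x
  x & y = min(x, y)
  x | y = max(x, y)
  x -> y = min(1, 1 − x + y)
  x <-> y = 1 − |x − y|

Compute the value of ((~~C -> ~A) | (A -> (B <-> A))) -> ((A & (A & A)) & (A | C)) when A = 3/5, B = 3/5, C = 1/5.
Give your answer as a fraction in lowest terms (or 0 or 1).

~C = ~1/5 = 4/5
~~C = ~4/5 = 1/5
~A = ~3/5 = 2/5
~~C -> ~A = 1/5 -> 2/5 = 1
B <-> A = 3/5 <-> 3/5 = 1
A -> (B <-> A) = 3/5 -> 1 = 1
(~~C -> ~A) | (A -> (B <-> A)) = 1 | 1 = 1
A & A = 3/5 & 3/5 = 3/5
A & (A & A) = 3/5 & 3/5 = 3/5
A | C = 3/5 | 1/5 = 3/5
(A & (A & A)) & (A | C) = 3/5 & 3/5 = 3/5
((~~C -> ~A) | (A -> (B <-> A))) -> ((A & (A & A)) & (A | C)) = 1 -> 3/5 = 3/5

3/5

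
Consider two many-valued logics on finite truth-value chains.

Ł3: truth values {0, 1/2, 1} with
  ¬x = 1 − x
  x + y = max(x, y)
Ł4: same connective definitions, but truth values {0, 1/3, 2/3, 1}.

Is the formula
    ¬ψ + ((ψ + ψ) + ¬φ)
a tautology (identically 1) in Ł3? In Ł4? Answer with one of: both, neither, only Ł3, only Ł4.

neither

In Ł3: at φ = 1/2, ψ = 1/2 the value is 1/2 — not a tautology.
In Ł4: at φ = 1/3, ψ = 1/3 the value is 2/3 — not a tautology.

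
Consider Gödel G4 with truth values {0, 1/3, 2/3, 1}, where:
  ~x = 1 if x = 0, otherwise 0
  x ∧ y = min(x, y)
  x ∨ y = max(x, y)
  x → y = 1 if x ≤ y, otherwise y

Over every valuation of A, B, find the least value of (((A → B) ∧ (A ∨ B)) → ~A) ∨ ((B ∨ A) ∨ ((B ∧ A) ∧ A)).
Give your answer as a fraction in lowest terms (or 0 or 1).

1/3

Take A = 1/3, B = 1/3:
A → B = 1/3 → 1/3 = 1
A ∨ B = 1/3 ∨ 1/3 = 1/3
(A → B) ∧ (A ∨ B) = 1 ∧ 1/3 = 1/3
~A = ~1/3 = 0
((A → B) ∧ (A ∨ B)) → ~A = 1/3 → 0 = 0
B ∨ A = 1/3 ∨ 1/3 = 1/3
B ∧ A = 1/3 ∧ 1/3 = 1/3
(B ∧ A) ∧ A = 1/3 ∧ 1/3 = 1/3
(B ∨ A) ∨ ((B ∧ A) ∧ A) = 1/3 ∨ 1/3 = 1/3
(((A → B) ∧ (A ∨ B)) → ~A) ∨ ((B ∨ A) ∨ ((B ∧ A) ∧ A)) = 0 ∨ 1/3 = 1/3
No assignment yields a value below 1/3, so this is the minimum.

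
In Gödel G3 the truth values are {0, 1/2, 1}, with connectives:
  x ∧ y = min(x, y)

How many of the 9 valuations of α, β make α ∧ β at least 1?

1

α = 0, β = 0 ↦ 0  <
α = 0, β = 1/2 ↦ 0  <
α = 0, β = 1 ↦ 0  <
α = 1/2, β = 0 ↦ 0  <
α = 1/2, β = 1/2 ↦ 1/2  <
α = 1/2, β = 1 ↦ 1/2  <
α = 1, β = 0 ↦ 0  <
α = 1, β = 1/2 ↦ 1/2  <
α = 1, β = 1 ↦ 1  ≥
So 1 of the 9 assignments meets the threshold.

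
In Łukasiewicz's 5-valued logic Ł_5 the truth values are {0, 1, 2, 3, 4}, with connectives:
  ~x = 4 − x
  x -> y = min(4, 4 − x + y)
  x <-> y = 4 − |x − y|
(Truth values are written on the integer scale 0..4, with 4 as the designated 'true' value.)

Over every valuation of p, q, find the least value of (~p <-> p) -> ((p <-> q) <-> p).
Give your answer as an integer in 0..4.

2

Take p = 2, q = 2:
~p = ~2 = 2
~p <-> p = 2 <-> 2 = 4
p <-> q = 2 <-> 2 = 4
(p <-> q) <-> p = 4 <-> 2 = 2
(~p <-> p) -> ((p <-> q) <-> p) = 4 -> 2 = 2
No assignment yields a value below 2, so this is the minimum.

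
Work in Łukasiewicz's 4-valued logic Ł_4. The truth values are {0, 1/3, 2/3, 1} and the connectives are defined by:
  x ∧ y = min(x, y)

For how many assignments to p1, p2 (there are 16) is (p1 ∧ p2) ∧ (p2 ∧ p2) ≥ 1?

p1 = 0, p2 = 0 ↦ 0  <
p1 = 0, p2 = 1/3 ↦ 0  <
p1 = 0, p2 = 2/3 ↦ 0  <
p1 = 0, p2 = 1 ↦ 0  <
p1 = 1/3, p2 = 0 ↦ 0  <
p1 = 1/3, p2 = 1/3 ↦ 1/3  <
p1 = 1/3, p2 = 2/3 ↦ 1/3  <
p1 = 1/3, p2 = 1 ↦ 1/3  <
p1 = 2/3, p2 = 0 ↦ 0  <
p1 = 2/3, p2 = 1/3 ↦ 1/3  <
p1 = 2/3, p2 = 2/3 ↦ 2/3  <
p1 = 2/3, p2 = 1 ↦ 2/3  <
p1 = 1, p2 = 0 ↦ 0  <
p1 = 1, p2 = 1/3 ↦ 1/3  <
p1 = 1, p2 = 2/3 ↦ 2/3  <
p1 = 1, p2 = 1 ↦ 1  ≥
So 1 of the 16 assignments meets the threshold.

1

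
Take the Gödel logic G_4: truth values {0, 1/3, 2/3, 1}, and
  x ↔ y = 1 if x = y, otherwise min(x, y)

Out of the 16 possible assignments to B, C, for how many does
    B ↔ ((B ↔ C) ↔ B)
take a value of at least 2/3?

B = 0, C = 0 ↦ 1  ≥
B = 0, C = 1/3 ↦ 0  <
B = 0, C = 2/3 ↦ 0  <
B = 0, C = 1 ↦ 0  <
B = 1/3, C = 0 ↦ 0  <
B = 1/3, C = 1/3 ↦ 1  ≥
B = 1/3, C = 2/3 ↦ 1/3  <
B = 1/3, C = 1 ↦ 1/3  <
B = 2/3, C = 0 ↦ 0  <
B = 2/3, C = 1/3 ↦ 1/3  <
B = 2/3, C = 2/3 ↦ 1  ≥
B = 2/3, C = 1 ↦ 2/3  ≥
B = 1, C = 0 ↦ 0  <
B = 1, C = 1/3 ↦ 1/3  <
B = 1, C = 2/3 ↦ 2/3  ≥
B = 1, C = 1 ↦ 1  ≥
So 6 of the 16 assignments meet the threshold.

6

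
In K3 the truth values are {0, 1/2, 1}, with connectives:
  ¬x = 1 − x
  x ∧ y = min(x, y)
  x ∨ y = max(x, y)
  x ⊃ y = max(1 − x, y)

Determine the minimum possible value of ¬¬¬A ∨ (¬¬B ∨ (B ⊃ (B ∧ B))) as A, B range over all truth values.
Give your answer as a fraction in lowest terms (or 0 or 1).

Take A = 1/2, B = 1/2:
¬A = ¬1/2 = 1/2
¬¬A = ¬1/2 = 1/2
¬¬¬A = ¬1/2 = 1/2
¬B = ¬1/2 = 1/2
¬¬B = ¬1/2 = 1/2
B ∧ B = 1/2 ∧ 1/2 = 1/2
B ⊃ (B ∧ B) = 1/2 ⊃ 1/2 = 1/2
¬¬B ∨ (B ⊃ (B ∧ B)) = 1/2 ∨ 1/2 = 1/2
¬¬¬A ∨ (¬¬B ∨ (B ⊃ (B ∧ B))) = 1/2 ∨ 1/2 = 1/2
No assignment yields a value below 1/2, so this is the minimum.

1/2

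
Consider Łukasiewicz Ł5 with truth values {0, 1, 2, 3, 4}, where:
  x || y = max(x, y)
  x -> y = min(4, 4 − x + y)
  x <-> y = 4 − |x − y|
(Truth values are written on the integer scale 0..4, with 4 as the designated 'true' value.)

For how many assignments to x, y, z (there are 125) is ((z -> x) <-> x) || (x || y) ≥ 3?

value 4: 61 assignments (counts)
value 3: 37 assignments (counts)
value 2: 19 assignments
value 1: 7 assignments
value 0: 1 assignment
So 98 of the 125 assignments meet the threshold.

98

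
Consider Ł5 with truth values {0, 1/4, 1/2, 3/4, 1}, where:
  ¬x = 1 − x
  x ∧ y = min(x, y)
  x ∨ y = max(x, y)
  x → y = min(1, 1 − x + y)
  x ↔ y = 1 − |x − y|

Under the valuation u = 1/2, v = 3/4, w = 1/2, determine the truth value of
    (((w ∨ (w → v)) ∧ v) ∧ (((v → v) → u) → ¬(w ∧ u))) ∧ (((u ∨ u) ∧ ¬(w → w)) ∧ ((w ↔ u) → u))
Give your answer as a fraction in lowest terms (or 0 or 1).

0

w → v = 1/2 → 3/4 = 1
w ∨ (w → v) = 1/2 ∨ 1 = 1
(w ∨ (w → v)) ∧ v = 1 ∧ 3/4 = 3/4
v → v = 3/4 → 3/4 = 1
(v → v) → u = 1 → 1/2 = 1/2
w ∧ u = 1/2 ∧ 1/2 = 1/2
¬(w ∧ u) = ¬1/2 = 1/2
((v → v) → u) → ¬(w ∧ u) = 1/2 → 1/2 = 1
((w ∨ (w → v)) ∧ v) ∧ (((v → v) → u) → ¬(w ∧ u)) = 3/4 ∧ 1 = 3/4
u ∨ u = 1/2 ∨ 1/2 = 1/2
w → w = 1/2 → 1/2 = 1
¬(w → w) = ¬1 = 0
(u ∨ u) ∧ ¬(w → w) = 1/2 ∧ 0 = 0
w ↔ u = 1/2 ↔ 1/2 = 1
(w ↔ u) → u = 1 → 1/2 = 1/2
((u ∨ u) ∧ ¬(w → w)) ∧ ((w ↔ u) → u) = 0 ∧ 1/2 = 0
(((w ∨ (w → v)) ∧ v) ∧ (((v → v) → u) → ¬(w ∧ u))) ∧ (((u ∨ u) ∧ ¬(w → w)) ∧ ((w ↔ u) → u)) = 3/4 ∧ 0 = 0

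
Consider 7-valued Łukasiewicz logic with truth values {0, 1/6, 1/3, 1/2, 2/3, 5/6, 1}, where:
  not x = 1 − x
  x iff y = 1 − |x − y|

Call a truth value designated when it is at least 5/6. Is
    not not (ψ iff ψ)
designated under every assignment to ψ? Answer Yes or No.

ψ = 0 ↦ 1
ψ = 1/6 ↦ 1
ψ = 1/3 ↦ 1
ψ = 1/2 ↦ 1
ψ = 2/3 ↦ 1
ψ = 5/6 ↦ 1
ψ = 1 ↦ 1
Every assignment gives a value ≥ 5/6.

Yes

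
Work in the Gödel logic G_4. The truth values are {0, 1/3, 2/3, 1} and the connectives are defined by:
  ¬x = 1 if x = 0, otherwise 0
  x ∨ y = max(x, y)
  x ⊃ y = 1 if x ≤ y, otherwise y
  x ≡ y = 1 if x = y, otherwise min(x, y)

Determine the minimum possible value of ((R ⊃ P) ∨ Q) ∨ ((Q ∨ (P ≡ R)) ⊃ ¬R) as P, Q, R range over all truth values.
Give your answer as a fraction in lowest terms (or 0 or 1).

Take P = 0, Q = 1/3, R = 1/3:
R ⊃ P = 1/3 ⊃ 0 = 0
(R ⊃ P) ∨ Q = 0 ∨ 1/3 = 1/3
P ≡ R = 0 ≡ 1/3 = 0
Q ∨ (P ≡ R) = 1/3 ∨ 0 = 1/3
¬R = ¬1/3 = 0
(Q ∨ (P ≡ R)) ⊃ ¬R = 1/3 ⊃ 0 = 0
((R ⊃ P) ∨ Q) ∨ ((Q ∨ (P ≡ R)) ⊃ ¬R) = 1/3 ∨ 0 = 1/3
No assignment yields a value below 1/3, so this is the minimum.

1/3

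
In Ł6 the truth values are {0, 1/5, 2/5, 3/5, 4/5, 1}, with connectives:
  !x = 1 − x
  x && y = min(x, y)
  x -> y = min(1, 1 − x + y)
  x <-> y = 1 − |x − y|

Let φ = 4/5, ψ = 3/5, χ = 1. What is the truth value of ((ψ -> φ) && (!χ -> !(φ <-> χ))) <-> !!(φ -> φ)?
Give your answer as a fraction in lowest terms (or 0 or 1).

ψ -> φ = 3/5 -> 4/5 = 1
!χ = !1 = 0
φ <-> χ = 4/5 <-> 1 = 4/5
!(φ <-> χ) = !4/5 = 1/5
!χ -> !(φ <-> χ) = 0 -> 1/5 = 1
(ψ -> φ) && (!χ -> !(φ <-> χ)) = 1 && 1 = 1
φ -> φ = 4/5 -> 4/5 = 1
!(φ -> φ) = !1 = 0
!!(φ -> φ) = !0 = 1
((ψ -> φ) && (!χ -> !(φ <-> χ))) <-> !!(φ -> φ) = 1 <-> 1 = 1

1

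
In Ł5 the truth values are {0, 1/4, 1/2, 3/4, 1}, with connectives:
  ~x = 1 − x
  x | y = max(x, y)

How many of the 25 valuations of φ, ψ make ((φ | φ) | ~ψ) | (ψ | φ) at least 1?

13

value 1: 13 assignments (counts)
value 3/4: 9 assignments
value 1/2: 3 assignments
So 13 of the 25 assignments meet the threshold.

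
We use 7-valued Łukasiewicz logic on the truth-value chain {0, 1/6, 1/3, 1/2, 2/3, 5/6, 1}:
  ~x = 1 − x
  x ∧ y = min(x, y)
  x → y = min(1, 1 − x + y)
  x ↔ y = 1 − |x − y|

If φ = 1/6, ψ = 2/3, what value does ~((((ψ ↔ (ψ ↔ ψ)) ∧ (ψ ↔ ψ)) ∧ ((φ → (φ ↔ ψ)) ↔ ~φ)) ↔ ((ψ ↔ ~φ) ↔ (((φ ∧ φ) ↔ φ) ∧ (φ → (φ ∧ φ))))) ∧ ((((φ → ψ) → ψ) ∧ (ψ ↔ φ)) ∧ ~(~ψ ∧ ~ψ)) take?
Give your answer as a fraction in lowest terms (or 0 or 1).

1/6

ψ ↔ ψ = 2/3 ↔ 2/3 = 1
ψ ↔ (ψ ↔ ψ) = 2/3 ↔ 1 = 2/3
ψ ↔ ψ = 2/3 ↔ 2/3 = 1
(ψ ↔ (ψ ↔ ψ)) ∧ (ψ ↔ ψ) = 2/3 ∧ 1 = 2/3
φ ↔ ψ = 1/6 ↔ 2/3 = 1/2
φ → (φ ↔ ψ) = 1/6 → 1/2 = 1
~φ = ~1/6 = 5/6
(φ → (φ ↔ ψ)) ↔ ~φ = 1 ↔ 5/6 = 5/6
((ψ ↔ (ψ ↔ ψ)) ∧ (ψ ↔ ψ)) ∧ ((φ → (φ ↔ ψ)) ↔ ~φ) = 2/3 ∧ 5/6 = 2/3
~φ = ~1/6 = 5/6
ψ ↔ ~φ = 2/3 ↔ 5/6 = 5/6
φ ∧ φ = 1/6 ∧ 1/6 = 1/6
(φ ∧ φ) ↔ φ = 1/6 ↔ 1/6 = 1
φ ∧ φ = 1/6 ∧ 1/6 = 1/6
φ → (φ ∧ φ) = 1/6 → 1/6 = 1
((φ ∧ φ) ↔ φ) ∧ (φ → (φ ∧ φ)) = 1 ∧ 1 = 1
(ψ ↔ ~φ) ↔ (((φ ∧ φ) ↔ φ) ∧ (φ → (φ ∧ φ))) = 5/6 ↔ 1 = 5/6
(((ψ ↔ (ψ ↔ ψ)) ∧ (ψ ↔ ψ)) ∧ ((φ → (φ ↔ ψ)) ↔ ~φ)) ↔ ((ψ ↔ ~φ) ↔ (((φ ∧ φ) ↔ φ) ∧ (φ → (φ ∧ φ)))) = 2/3 ↔ 5/6 = 5/6
~((((ψ ↔ (ψ ↔ ψ)) ∧ (ψ ↔ ψ)) ∧ ((φ → (φ ↔ ψ)) ↔ ~φ)) ↔ ((ψ ↔ ~φ) ↔ (((φ ∧ φ) ↔ φ) ∧ (φ → (φ ∧ φ))))) = ~5/6 = 1/6
φ → ψ = 1/6 → 2/3 = 1
(φ → ψ) → ψ = 1 → 2/3 = 2/3
ψ ↔ φ = 2/3 ↔ 1/6 = 1/2
((φ → ψ) → ψ) ∧ (ψ ↔ φ) = 2/3 ∧ 1/2 = 1/2
~ψ = ~2/3 = 1/3
~ψ = ~2/3 = 1/3
~ψ ∧ ~ψ = 1/3 ∧ 1/3 = 1/3
~(~ψ ∧ ~ψ) = ~1/3 = 2/3
(((φ → ψ) → ψ) ∧ (ψ ↔ φ)) ∧ ~(~ψ ∧ ~ψ) = 1/2 ∧ 2/3 = 1/2
~((((ψ ↔ (ψ ↔ ψ)) ∧ (ψ ↔ ψ)) ∧ ((φ → (φ ↔ ψ)) ↔ ~φ)) ↔ ((ψ ↔ ~φ) ↔ (((φ ∧ φ) ↔ φ) ∧ (φ → (φ ∧ φ))))) ∧ ((((φ → ψ) → ψ) ∧ (ψ ↔ φ)) ∧ ~(~ψ ∧ ~ψ)) = 1/6 ∧ 1/2 = 1/6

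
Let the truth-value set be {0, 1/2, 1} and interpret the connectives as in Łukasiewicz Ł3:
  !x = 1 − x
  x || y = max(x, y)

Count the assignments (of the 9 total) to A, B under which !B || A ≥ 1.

5

A = 0, B = 0 ↦ 1  ≥
A = 0, B = 1/2 ↦ 1/2  <
A = 0, B = 1 ↦ 0  <
A = 1/2, B = 0 ↦ 1  ≥
A = 1/2, B = 1/2 ↦ 1/2  <
A = 1/2, B = 1 ↦ 1/2  <
A = 1, B = 0 ↦ 1  ≥
A = 1, B = 1/2 ↦ 1  ≥
A = 1, B = 1 ↦ 1  ≥
So 5 of the 9 assignments meet the threshold.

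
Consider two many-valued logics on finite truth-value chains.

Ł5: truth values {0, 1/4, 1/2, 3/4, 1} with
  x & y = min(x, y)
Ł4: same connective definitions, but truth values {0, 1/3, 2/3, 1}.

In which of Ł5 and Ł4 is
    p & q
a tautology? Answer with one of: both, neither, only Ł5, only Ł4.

In Ł5: at p = 0, q = 0 the value is 0 — not a tautology.
In Ł4: at p = 0, q = 0 the value is 0 — not a tautology.

neither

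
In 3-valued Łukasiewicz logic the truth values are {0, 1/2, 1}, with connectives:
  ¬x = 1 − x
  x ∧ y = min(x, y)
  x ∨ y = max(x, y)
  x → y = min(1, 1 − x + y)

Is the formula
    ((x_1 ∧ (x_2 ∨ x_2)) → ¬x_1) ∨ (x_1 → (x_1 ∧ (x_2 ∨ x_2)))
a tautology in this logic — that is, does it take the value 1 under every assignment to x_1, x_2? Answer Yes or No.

Counterexample: take x_1 = 1, x_2 = 1/2.
x_2 ∨ x_2 = 1/2 ∨ 1/2 = 1/2
x_1 ∧ (x_2 ∨ x_2) = 1 ∧ 1/2 = 1/2
¬x_1 = ¬1 = 0
(x_1 ∧ (x_2 ∨ x_2)) → ¬x_1 = 1/2 → 0 = 1/2
x_2 ∨ x_2 = 1/2 ∨ 1/2 = 1/2
x_1 ∧ (x_2 ∨ x_2) = 1 ∧ 1/2 = 1/2
x_1 → (x_1 ∧ (x_2 ∨ x_2)) = 1 → 1/2 = 1/2
((x_1 ∧ (x_2 ∨ x_2)) → ¬x_1) ∨ (x_1 → (x_1 ∧ (x_2 ∨ x_2))) = 1/2 ∨ 1/2 = 1/2
This gives 1/2 ≠ 1.

No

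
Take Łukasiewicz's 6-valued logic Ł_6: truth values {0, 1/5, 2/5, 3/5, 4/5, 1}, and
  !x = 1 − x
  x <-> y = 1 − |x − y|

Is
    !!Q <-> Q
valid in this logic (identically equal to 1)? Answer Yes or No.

Q = 0 ↦ 1
Q = 1/5 ↦ 1
Q = 2/5 ↦ 1
Q = 3/5 ↦ 1
Q = 4/5 ↦ 1
Q = 1 ↦ 1
Every assignment gives a value ≥ 1.

Yes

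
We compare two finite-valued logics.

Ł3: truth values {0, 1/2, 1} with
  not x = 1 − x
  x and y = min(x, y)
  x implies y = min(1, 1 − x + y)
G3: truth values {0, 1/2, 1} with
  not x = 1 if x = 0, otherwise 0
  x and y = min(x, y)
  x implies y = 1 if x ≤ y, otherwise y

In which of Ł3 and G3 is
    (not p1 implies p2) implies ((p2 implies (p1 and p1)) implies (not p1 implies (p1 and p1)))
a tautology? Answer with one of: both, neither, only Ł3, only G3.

both

In Ł3: every assignment gives 1 — tautology.
In G3: every assignment gives 1 — tautology.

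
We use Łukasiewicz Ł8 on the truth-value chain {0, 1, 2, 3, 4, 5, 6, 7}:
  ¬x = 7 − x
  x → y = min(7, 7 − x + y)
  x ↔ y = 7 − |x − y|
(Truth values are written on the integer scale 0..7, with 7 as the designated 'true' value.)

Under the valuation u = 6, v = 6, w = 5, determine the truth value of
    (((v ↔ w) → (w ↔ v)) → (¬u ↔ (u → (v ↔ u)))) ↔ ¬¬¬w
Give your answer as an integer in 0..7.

6

v ↔ w = 6 ↔ 5 = 6
w ↔ v = 5 ↔ 6 = 6
(v ↔ w) → (w ↔ v) = 6 → 6 = 7
¬u = ¬6 = 1
v ↔ u = 6 ↔ 6 = 7
u → (v ↔ u) = 6 → 7 = 7
¬u ↔ (u → (v ↔ u)) = 1 ↔ 7 = 1
((v ↔ w) → (w ↔ v)) → (¬u ↔ (u → (v ↔ u))) = 7 → 1 = 1
¬w = ¬5 = 2
¬¬w = ¬2 = 5
¬¬¬w = ¬5 = 2
(((v ↔ w) → (w ↔ v)) → (¬u ↔ (u → (v ↔ u)))) ↔ ¬¬¬w = 1 ↔ 2 = 6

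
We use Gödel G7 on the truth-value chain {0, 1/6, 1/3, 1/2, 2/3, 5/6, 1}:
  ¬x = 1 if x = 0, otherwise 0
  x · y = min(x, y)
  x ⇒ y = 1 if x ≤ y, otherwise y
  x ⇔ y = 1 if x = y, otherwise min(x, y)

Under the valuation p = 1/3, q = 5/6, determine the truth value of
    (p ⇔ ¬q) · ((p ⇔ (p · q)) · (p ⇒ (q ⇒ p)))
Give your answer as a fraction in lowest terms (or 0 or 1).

0

¬q = ¬5/6 = 0
p ⇔ ¬q = 1/3 ⇔ 0 = 0
p · q = 1/3 · 5/6 = 1/3
p ⇔ (p · q) = 1/3 ⇔ 1/3 = 1
q ⇒ p = 5/6 ⇒ 1/3 = 1/3
p ⇒ (q ⇒ p) = 1/3 ⇒ 1/3 = 1
(p ⇔ (p · q)) · (p ⇒ (q ⇒ p)) = 1 · 1 = 1
(p ⇔ ¬q) · ((p ⇔ (p · q)) · (p ⇒ (q ⇒ p))) = 0 · 1 = 0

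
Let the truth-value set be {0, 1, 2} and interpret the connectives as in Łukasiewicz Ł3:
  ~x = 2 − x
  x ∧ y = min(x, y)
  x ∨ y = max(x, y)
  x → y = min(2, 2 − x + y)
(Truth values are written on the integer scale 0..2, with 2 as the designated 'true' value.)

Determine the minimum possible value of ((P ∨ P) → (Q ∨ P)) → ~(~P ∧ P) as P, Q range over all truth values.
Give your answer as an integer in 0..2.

Take P = 1, Q = 0:
P ∨ P = 1 ∨ 1 = 1
Q ∨ P = 0 ∨ 1 = 1
(P ∨ P) → (Q ∨ P) = 1 → 1 = 2
~P = ~1 = 1
~P ∧ P = 1 ∧ 1 = 1
~(~P ∧ P) = ~1 = 1
((P ∨ P) → (Q ∨ P)) → ~(~P ∧ P) = 2 → 1 = 1
No assignment yields a value below 1, so this is the minimum.

1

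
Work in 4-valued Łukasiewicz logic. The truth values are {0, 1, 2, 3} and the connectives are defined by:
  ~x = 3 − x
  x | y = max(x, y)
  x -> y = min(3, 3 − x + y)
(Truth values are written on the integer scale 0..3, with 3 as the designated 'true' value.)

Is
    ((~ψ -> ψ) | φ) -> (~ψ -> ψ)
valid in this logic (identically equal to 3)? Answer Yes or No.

No

Counterexample: take φ = 1, ψ = 0.
~ψ = ~0 = 3
~ψ -> ψ = 3 -> 0 = 0
(~ψ -> ψ) | φ = 0 | 1 = 1
((~ψ -> ψ) | φ) -> (~ψ -> ψ) = 1 -> 0 = 2
This gives 2 ≠ 3.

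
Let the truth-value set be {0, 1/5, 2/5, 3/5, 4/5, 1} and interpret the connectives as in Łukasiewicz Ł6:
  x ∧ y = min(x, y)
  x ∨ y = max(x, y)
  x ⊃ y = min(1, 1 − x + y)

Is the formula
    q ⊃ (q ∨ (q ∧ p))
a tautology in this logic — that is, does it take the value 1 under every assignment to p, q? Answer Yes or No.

Yes

At p = 1/5, q = 2/5, for instance:
q ∧ p = 2/5 ∧ 1/5 = 1/5
q ∨ (q ∧ p) = 2/5 ∨ 1/5 = 2/5
q ⊃ (q ∨ (q ∧ p)) = 2/5 ⊃ 2/5 = 1
and checking the remaining 35 assignments likewise gives ≥ 1 in every case.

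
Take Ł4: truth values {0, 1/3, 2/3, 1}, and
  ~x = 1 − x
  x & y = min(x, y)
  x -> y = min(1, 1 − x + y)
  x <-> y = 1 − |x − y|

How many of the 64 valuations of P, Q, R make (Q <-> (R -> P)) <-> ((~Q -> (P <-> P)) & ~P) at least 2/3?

44

value 1: 18 assignments (counts)
value 2/3: 26 assignments (counts)
value 1/3: 14 assignments
value 0: 6 assignments
So 44 of the 64 assignments meet the threshold.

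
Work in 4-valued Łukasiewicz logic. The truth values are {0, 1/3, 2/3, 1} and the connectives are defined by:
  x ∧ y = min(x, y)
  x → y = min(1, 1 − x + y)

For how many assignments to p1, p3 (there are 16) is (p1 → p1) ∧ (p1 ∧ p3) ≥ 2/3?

p1 = 0, p3 = 0 ↦ 0  <
p1 = 0, p3 = 1/3 ↦ 0  <
p1 = 0, p3 = 2/3 ↦ 0  <
p1 = 0, p3 = 1 ↦ 0  <
p1 = 1/3, p3 = 0 ↦ 0  <
p1 = 1/3, p3 = 1/3 ↦ 1/3  <
p1 = 1/3, p3 = 2/3 ↦ 1/3  <
p1 = 1/3, p3 = 1 ↦ 1/3  <
p1 = 2/3, p3 = 0 ↦ 0  <
p1 = 2/3, p3 = 1/3 ↦ 1/3  <
p1 = 2/3, p3 = 2/3 ↦ 2/3  ≥
p1 = 2/3, p3 = 1 ↦ 2/3  ≥
p1 = 1, p3 = 0 ↦ 0  <
p1 = 1, p3 = 1/3 ↦ 1/3  <
p1 = 1, p3 = 2/3 ↦ 2/3  ≥
p1 = 1, p3 = 1 ↦ 1  ≥
So 4 of the 16 assignments meet the threshold.

4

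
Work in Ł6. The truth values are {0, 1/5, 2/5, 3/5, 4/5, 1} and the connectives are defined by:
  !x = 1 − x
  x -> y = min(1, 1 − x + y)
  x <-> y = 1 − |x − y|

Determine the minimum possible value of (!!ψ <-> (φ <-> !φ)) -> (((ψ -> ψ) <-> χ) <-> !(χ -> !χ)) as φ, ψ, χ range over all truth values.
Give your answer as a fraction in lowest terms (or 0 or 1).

Take φ = 0, ψ = 0, χ = 2/5:
!ψ = !0 = 1
!!ψ = !1 = 0
!φ = !0 = 1
φ <-> !φ = 0 <-> 1 = 0
!!ψ <-> (φ <-> !φ) = 0 <-> 0 = 1
ψ -> ψ = 0 -> 0 = 1
(ψ -> ψ) <-> χ = 1 <-> 2/5 = 2/5
!χ = !2/5 = 3/5
χ -> !χ = 2/5 -> 3/5 = 1
!(χ -> !χ) = !1 = 0
((ψ -> ψ) <-> χ) <-> !(χ -> !χ) = 2/5 <-> 0 = 3/5
(!!ψ <-> (φ <-> !φ)) -> (((ψ -> ψ) <-> χ) <-> !(χ -> !χ)) = 1 -> 3/5 = 3/5
No assignment yields a value below 3/5, so this is the minimum.

3/5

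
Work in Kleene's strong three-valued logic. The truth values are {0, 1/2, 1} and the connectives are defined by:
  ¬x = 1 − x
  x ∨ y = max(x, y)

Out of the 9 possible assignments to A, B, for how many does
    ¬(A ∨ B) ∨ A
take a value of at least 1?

4

A = 0, B = 0 ↦ 1  ≥
A = 0, B = 1/2 ↦ 1/2  <
A = 0, B = 1 ↦ 0  <
A = 1/2, B = 0 ↦ 1/2  <
A = 1/2, B = 1/2 ↦ 1/2  <
A = 1/2, B = 1 ↦ 1/2  <
A = 1, B = 0 ↦ 1  ≥
A = 1, B = 1/2 ↦ 1  ≥
A = 1, B = 1 ↦ 1  ≥
So 4 of the 9 assignments meet the threshold.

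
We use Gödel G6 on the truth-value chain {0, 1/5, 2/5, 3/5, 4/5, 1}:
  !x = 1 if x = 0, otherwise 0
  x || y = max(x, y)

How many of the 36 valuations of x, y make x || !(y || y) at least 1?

11

value 1: 11 assignments (counts)
value 4/5: 5 assignments
value 3/5: 5 assignments
value 2/5: 5 assignments
value 1/5: 5 assignments
value 0: 5 assignments
So 11 of the 36 assignments meet the threshold.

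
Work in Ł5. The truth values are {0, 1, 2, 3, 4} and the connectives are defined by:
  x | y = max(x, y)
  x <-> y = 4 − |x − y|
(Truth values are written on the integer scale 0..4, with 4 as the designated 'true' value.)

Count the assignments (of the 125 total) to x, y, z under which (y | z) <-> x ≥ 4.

25

value 4: 25 assignments (counts)
value 3: 40 assignments
value 2: 30 assignments
value 1: 20 assignments
value 0: 10 assignments
So 25 of the 125 assignments meet the threshold.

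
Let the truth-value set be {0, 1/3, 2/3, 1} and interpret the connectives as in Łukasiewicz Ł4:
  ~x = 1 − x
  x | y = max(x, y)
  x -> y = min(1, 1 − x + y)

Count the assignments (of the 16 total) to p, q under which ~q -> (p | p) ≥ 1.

p = 0, q = 0 ↦ 0  <
p = 0, q = 1/3 ↦ 1/3  <
p = 0, q = 2/3 ↦ 2/3  <
p = 0, q = 1 ↦ 1  ≥
p = 1/3, q = 0 ↦ 1/3  <
p = 1/3, q = 1/3 ↦ 2/3  <
p = 1/3, q = 2/3 ↦ 1  ≥
p = 1/3, q = 1 ↦ 1  ≥
p = 2/3, q = 0 ↦ 2/3  <
p = 2/3, q = 1/3 ↦ 1  ≥
p = 2/3, q = 2/3 ↦ 1  ≥
p = 2/3, q = 1 ↦ 1  ≥
p = 1, q = 0 ↦ 1  ≥
p = 1, q = 1/3 ↦ 1  ≥
p = 1, q = 2/3 ↦ 1  ≥
p = 1, q = 1 ↦ 1  ≥
So 10 of the 16 assignments meet the threshold.

10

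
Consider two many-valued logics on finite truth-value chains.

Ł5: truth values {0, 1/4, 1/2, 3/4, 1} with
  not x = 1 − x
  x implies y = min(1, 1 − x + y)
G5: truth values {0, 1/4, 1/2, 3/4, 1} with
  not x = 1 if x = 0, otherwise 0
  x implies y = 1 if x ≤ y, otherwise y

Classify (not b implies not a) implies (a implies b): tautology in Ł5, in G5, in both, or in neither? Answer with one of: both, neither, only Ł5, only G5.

In Ł5: every assignment gives 1 — tautology.
In G5: at a = 1/2, b = 1/4 the value is 1/4 — not a tautology.

only Ł5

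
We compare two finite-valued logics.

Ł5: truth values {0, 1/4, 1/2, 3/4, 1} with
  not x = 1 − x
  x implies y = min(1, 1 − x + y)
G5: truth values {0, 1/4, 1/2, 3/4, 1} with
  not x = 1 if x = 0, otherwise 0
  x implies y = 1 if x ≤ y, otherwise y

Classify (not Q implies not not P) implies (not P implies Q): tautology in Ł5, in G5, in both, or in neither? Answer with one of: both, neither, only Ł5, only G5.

In Ł5: every assignment gives 1 — tautology.
In G5: at P = 0, Q = 1/4 the value is 1/4 — not a tautology.

only Ł5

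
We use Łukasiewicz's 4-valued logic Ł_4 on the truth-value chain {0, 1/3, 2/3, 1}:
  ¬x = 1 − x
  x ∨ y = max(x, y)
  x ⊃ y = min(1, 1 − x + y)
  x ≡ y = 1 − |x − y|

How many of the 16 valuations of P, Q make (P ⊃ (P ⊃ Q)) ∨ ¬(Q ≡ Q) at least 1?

12

P = 0, Q = 0 ↦ 1  ≥
P = 0, Q = 1/3 ↦ 1  ≥
P = 0, Q = 2/3 ↦ 1  ≥
P = 0, Q = 1 ↦ 1  ≥
P = 1/3, Q = 0 ↦ 1  ≥
P = 1/3, Q = 1/3 ↦ 1  ≥
P = 1/3, Q = 2/3 ↦ 1  ≥
P = 1/3, Q = 1 ↦ 1  ≥
P = 2/3, Q = 0 ↦ 2/3  <
P = 2/3, Q = 1/3 ↦ 1  ≥
P = 2/3, Q = 2/3 ↦ 1  ≥
P = 2/3, Q = 1 ↦ 1  ≥
P = 1, Q = 0 ↦ 0  <
P = 1, Q = 1/3 ↦ 1/3  <
P = 1, Q = 2/3 ↦ 2/3  <
P = 1, Q = 1 ↦ 1  ≥
So 12 of the 16 assignments meet the threshold.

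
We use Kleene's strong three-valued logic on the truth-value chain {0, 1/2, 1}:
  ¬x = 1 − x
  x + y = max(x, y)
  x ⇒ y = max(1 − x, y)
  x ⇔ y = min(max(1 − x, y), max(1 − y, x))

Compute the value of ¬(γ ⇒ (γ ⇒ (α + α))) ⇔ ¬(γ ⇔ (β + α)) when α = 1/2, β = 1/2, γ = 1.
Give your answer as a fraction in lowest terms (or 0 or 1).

1/2

α + α = 1/2 + 1/2 = 1/2
γ ⇒ (α + α) = 1 ⇒ 1/2 = 1/2
γ ⇒ (γ ⇒ (α + α)) = 1 ⇒ 1/2 = 1/2
¬(γ ⇒ (γ ⇒ (α + α))) = ¬1/2 = 1/2
β + α = 1/2 + 1/2 = 1/2
γ ⇔ (β + α) = 1 ⇔ 1/2 = 1/2
¬(γ ⇔ (β + α)) = ¬1/2 = 1/2
¬(γ ⇒ (γ ⇒ (α + α))) ⇔ ¬(γ ⇔ (β + α)) = 1/2 ⇔ 1/2 = 1/2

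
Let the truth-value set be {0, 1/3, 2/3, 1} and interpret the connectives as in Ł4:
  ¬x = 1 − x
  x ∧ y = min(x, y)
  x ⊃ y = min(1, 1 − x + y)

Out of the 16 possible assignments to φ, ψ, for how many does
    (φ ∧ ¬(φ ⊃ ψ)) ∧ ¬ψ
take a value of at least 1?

1

φ = 0, ψ = 0 ↦ 0  <
φ = 0, ψ = 1/3 ↦ 0  <
φ = 0, ψ = 2/3 ↦ 0  <
φ = 0, ψ = 1 ↦ 0  <
φ = 1/3, ψ = 0 ↦ 1/3  <
φ = 1/3, ψ = 1/3 ↦ 0  <
φ = 1/3, ψ = 2/3 ↦ 0  <
φ = 1/3, ψ = 1 ↦ 0  <
φ = 2/3, ψ = 0 ↦ 2/3  <
φ = 2/3, ψ = 1/3 ↦ 1/3  <
φ = 2/3, ψ = 2/3 ↦ 0  <
φ = 2/3, ψ = 1 ↦ 0  <
φ = 1, ψ = 0 ↦ 1  ≥
φ = 1, ψ = 1/3 ↦ 2/3  <
φ = 1, ψ = 2/3 ↦ 1/3  <
φ = 1, ψ = 1 ↦ 0  <
So 1 of the 16 assignments meets the threshold.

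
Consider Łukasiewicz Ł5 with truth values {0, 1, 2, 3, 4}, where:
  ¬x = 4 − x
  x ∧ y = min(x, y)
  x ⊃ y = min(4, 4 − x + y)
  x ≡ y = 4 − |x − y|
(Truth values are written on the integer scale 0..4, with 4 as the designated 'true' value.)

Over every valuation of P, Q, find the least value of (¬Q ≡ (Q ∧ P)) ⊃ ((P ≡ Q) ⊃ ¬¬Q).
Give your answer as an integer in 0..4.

2

Take P = 2, Q = 2:
¬Q = ¬2 = 2
Q ∧ P = 2 ∧ 2 = 2
¬Q ≡ (Q ∧ P) = 2 ≡ 2 = 4
P ≡ Q = 2 ≡ 2 = 4
¬Q = ¬2 = 2
¬¬Q = ¬2 = 2
(P ≡ Q) ⊃ ¬¬Q = 4 ⊃ 2 = 2
(¬Q ≡ (Q ∧ P)) ⊃ ((P ≡ Q) ⊃ ¬¬Q) = 4 ⊃ 2 = 2
No assignment yields a value below 2, so this is the minimum.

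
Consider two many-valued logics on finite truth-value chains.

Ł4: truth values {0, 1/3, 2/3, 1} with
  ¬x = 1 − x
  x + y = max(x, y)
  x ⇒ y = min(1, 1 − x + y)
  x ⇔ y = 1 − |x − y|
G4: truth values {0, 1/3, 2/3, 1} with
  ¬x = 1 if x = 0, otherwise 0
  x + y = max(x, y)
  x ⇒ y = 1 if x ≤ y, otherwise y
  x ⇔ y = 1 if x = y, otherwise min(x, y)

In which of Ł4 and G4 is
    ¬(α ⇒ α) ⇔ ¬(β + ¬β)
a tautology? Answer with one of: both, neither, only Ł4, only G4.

In Ł4: at α = 0, β = 1/3 the value is 2/3 — not a tautology.
In G4: every assignment gives 1 — tautology.

only G4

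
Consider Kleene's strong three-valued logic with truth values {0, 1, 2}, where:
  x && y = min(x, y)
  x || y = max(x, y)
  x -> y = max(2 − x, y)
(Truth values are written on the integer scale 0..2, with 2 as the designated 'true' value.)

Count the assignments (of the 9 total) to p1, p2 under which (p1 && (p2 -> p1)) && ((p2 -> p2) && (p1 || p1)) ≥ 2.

p1 = 0, p2 = 0 ↦ 0  <
p1 = 0, p2 = 1 ↦ 0  <
p1 = 0, p2 = 2 ↦ 0  <
p1 = 1, p2 = 0 ↦ 1  <
p1 = 1, p2 = 1 ↦ 1  <
p1 = 1, p2 = 2 ↦ 1  <
p1 = 2, p2 = 0 ↦ 2  ≥
p1 = 2, p2 = 1 ↦ 1  <
p1 = 2, p2 = 2 ↦ 2  ≥
So 2 of the 9 assignments meet the threshold.

2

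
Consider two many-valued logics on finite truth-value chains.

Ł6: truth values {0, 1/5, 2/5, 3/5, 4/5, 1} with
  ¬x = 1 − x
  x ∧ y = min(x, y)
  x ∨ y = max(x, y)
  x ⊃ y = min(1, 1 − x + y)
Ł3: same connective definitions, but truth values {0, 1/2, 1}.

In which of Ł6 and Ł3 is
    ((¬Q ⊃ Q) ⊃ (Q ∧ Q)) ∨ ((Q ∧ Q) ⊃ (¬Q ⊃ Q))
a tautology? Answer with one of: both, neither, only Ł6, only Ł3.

both

In Ł6: every assignment gives 1 — tautology.
In Ł3: every assignment gives 1 — tautology.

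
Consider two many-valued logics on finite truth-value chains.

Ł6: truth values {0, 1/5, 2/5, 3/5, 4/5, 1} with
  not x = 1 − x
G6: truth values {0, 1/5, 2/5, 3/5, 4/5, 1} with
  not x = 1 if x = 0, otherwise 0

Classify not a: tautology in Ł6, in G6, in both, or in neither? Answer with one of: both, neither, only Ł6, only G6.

In Ł6: at a = 1/5 the value is 4/5 — not a tautology.
In G6: at a = 1/5 the value is 0 — not a tautology.

neither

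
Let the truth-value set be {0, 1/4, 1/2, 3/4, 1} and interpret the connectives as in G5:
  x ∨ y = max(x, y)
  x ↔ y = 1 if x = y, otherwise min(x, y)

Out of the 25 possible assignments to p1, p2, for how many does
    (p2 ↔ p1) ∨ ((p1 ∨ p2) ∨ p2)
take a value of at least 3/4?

value 1: 13 assignments (counts)
value 3/4: 6 assignments (counts)
value 1/2: 4 assignments
value 1/4: 2 assignments
So 19 of the 25 assignments meet the threshold.

19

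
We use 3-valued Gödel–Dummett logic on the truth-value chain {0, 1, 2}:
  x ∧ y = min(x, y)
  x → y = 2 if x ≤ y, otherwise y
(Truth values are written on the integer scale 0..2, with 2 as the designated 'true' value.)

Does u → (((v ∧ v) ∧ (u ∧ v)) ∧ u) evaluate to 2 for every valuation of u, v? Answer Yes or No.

Counterexample: take u = 1, v = 0.
v ∧ v = 0 ∧ 0 = 0
u ∧ v = 1 ∧ 0 = 0
(v ∧ v) ∧ (u ∧ v) = 0 ∧ 0 = 0
((v ∧ v) ∧ (u ∧ v)) ∧ u = 0 ∧ 1 = 0
u → (((v ∧ v) ∧ (u ∧ v)) ∧ u) = 1 → 0 = 0
This gives 0 ≠ 2.

No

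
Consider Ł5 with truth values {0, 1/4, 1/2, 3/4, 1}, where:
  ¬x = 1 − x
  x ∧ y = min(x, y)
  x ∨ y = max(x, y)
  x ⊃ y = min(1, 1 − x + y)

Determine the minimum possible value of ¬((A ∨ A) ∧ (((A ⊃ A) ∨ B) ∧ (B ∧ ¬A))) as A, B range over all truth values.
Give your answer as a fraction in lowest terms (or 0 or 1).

1/2

Take A = 1/2, B = 1/2:
A ∨ A = 1/2 ∨ 1/2 = 1/2
A ⊃ A = 1/2 ⊃ 1/2 = 1
(A ⊃ A) ∨ B = 1 ∨ 1/2 = 1
¬A = ¬1/2 = 1/2
B ∧ ¬A = 1/2 ∧ 1/2 = 1/2
((A ⊃ A) ∨ B) ∧ (B ∧ ¬A) = 1 ∧ 1/2 = 1/2
(A ∨ A) ∧ (((A ⊃ A) ∨ B) ∧ (B ∧ ¬A)) = 1/2 ∧ 1/2 = 1/2
¬((A ∨ A) ∧ (((A ⊃ A) ∨ B) ∧ (B ∧ ¬A))) = ¬1/2 = 1/2
No assignment yields a value below 1/2, so this is the minimum.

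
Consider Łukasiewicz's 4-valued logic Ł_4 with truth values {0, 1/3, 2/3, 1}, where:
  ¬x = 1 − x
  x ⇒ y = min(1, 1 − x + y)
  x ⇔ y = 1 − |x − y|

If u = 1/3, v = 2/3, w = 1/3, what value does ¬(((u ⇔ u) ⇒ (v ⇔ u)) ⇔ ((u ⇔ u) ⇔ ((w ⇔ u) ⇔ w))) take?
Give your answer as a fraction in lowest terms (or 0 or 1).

u ⇔ u = 1/3 ⇔ 1/3 = 1
v ⇔ u = 2/3 ⇔ 1/3 = 2/3
(u ⇔ u) ⇒ (v ⇔ u) = 1 ⇒ 2/3 = 2/3
u ⇔ u = 1/3 ⇔ 1/3 = 1
w ⇔ u = 1/3 ⇔ 1/3 = 1
(w ⇔ u) ⇔ w = 1 ⇔ 1/3 = 1/3
(u ⇔ u) ⇔ ((w ⇔ u) ⇔ w) = 1 ⇔ 1/3 = 1/3
((u ⇔ u) ⇒ (v ⇔ u)) ⇔ ((u ⇔ u) ⇔ ((w ⇔ u) ⇔ w)) = 2/3 ⇔ 1/3 = 2/3
¬(((u ⇔ u) ⇒ (v ⇔ u)) ⇔ ((u ⇔ u) ⇔ ((w ⇔ u) ⇔ w))) = ¬2/3 = 1/3

1/3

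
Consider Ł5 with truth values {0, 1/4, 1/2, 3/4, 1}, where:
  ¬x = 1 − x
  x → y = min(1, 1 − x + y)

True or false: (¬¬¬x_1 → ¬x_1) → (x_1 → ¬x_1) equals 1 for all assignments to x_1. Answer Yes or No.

Counterexample: take x_1 = 3/4.
¬x_1 = ¬3/4 = 1/4
¬¬x_1 = ¬1/4 = 3/4
¬¬¬x_1 = ¬3/4 = 1/4
¬x_1 = ¬3/4 = 1/4
¬¬¬x_1 → ¬x_1 = 1/4 → 1/4 = 1
¬x_1 = ¬3/4 = 1/4
x_1 → ¬x_1 = 3/4 → 1/4 = 1/2
(¬¬¬x_1 → ¬x_1) → (x_1 → ¬x_1) = 1 → 1/2 = 1/2
This gives 1/2 ≠ 1.

No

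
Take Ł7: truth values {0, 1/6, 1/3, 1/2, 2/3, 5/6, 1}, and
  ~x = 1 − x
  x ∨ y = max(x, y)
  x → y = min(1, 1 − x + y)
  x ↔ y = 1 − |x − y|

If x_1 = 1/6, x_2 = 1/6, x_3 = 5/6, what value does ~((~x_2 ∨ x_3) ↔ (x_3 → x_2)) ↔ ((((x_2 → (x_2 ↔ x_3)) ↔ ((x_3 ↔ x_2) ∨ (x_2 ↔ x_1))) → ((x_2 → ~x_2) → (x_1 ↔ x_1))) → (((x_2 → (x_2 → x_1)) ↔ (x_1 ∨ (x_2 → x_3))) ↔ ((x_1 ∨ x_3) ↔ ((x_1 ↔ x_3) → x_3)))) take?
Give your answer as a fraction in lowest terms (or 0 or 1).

~x_2 = ~1/6 = 5/6
~x_2 ∨ x_3 = 5/6 ∨ 5/6 = 5/6
x_3 → x_2 = 5/6 → 1/6 = 1/3
(~x_2 ∨ x_3) ↔ (x_3 → x_2) = 5/6 ↔ 1/3 = 1/2
~((~x_2 ∨ x_3) ↔ (x_3 → x_2)) = ~1/2 = 1/2
x_2 ↔ x_3 = 1/6 ↔ 5/6 = 1/3
x_2 → (x_2 ↔ x_3) = 1/6 → 1/3 = 1
x_3 ↔ x_2 = 5/6 ↔ 1/6 = 1/3
x_2 ↔ x_1 = 1/6 ↔ 1/6 = 1
(x_3 ↔ x_2) ∨ (x_2 ↔ x_1) = 1/3 ∨ 1 = 1
(x_2 → (x_2 ↔ x_3)) ↔ ((x_3 ↔ x_2) ∨ (x_2 ↔ x_1)) = 1 ↔ 1 = 1
~x_2 = ~1/6 = 5/6
x_2 → ~x_2 = 1/6 → 5/6 = 1
x_1 ↔ x_1 = 1/6 ↔ 1/6 = 1
(x_2 → ~x_2) → (x_1 ↔ x_1) = 1 → 1 = 1
((x_2 → (x_2 ↔ x_3)) ↔ ((x_3 ↔ x_2) ∨ (x_2 ↔ x_1))) → ((x_2 → ~x_2) → (x_1 ↔ x_1)) = 1 → 1 = 1
x_2 → x_1 = 1/6 → 1/6 = 1
x_2 → (x_2 → x_1) = 1/6 → 1 = 1
x_2 → x_3 = 1/6 → 5/6 = 1
x_1 ∨ (x_2 → x_3) = 1/6 ∨ 1 = 1
(x_2 → (x_2 → x_1)) ↔ (x_1 ∨ (x_2 → x_3)) = 1 ↔ 1 = 1
x_1 ∨ x_3 = 1/6 ∨ 5/6 = 5/6
x_1 ↔ x_3 = 1/6 ↔ 5/6 = 1/3
(x_1 ↔ x_3) → x_3 = 1/3 → 5/6 = 1
(x_1 ∨ x_3) ↔ ((x_1 ↔ x_3) → x_3) = 5/6 ↔ 1 = 5/6
((x_2 → (x_2 → x_1)) ↔ (x_1 ∨ (x_2 → x_3))) ↔ ((x_1 ∨ x_3) ↔ ((x_1 ↔ x_3) → x_3)) = 1 ↔ 5/6 = 5/6
(((x_2 → (x_2 ↔ x_3)) ↔ ((x_3 ↔ x_2) ∨ (x_2 ↔ x_1))) → ((x_2 → ~x_2) → (x_1 ↔ x_1))) → (((x_2 → (x_2 → x_1)) ↔ (x_1 ∨ (x_2 → x_3))) ↔ ((x_1 ∨ x_3) ↔ ((x_1 ↔ x_3) → x_3))) = 1 → 5/6 = 5/6
~((~x_2 ∨ x_3) ↔ (x_3 → x_2)) ↔ ((((x_2 → (x_2 ↔ x_3)) ↔ ((x_3 ↔ x_2) ∨ (x_2 ↔ x_1))) → ((x_2 → ~x_2) → (x_1 ↔ x_1))) → (((x_2 → (x_2 → x_1)) ↔ (x_1 ∨ (x_2 → x_3))) ↔ ((x_1 ∨ x_3) ↔ ((x_1 ↔ x_3) → x_3)))) = 1/2 ↔ 5/6 = 2/3

2/3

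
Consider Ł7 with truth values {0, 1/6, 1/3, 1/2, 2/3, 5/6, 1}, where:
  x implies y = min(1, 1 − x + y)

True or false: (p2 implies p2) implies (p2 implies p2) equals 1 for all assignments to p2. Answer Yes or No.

p2 = 0 ↦ 1
p2 = 1/6 ↦ 1
p2 = 1/3 ↦ 1
p2 = 1/2 ↦ 1
p2 = 2/3 ↦ 1
p2 = 5/6 ↦ 1
p2 = 1 ↦ 1
Every assignment gives a value ≥ 1.

Yes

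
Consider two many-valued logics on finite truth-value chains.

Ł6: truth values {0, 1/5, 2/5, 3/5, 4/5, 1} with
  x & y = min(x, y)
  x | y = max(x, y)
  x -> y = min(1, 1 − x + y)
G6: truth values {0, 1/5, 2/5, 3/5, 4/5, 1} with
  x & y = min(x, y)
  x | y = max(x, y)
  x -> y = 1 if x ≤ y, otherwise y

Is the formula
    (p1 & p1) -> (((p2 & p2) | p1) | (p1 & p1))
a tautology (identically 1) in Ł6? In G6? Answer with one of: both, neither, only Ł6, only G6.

both

In Ł6: every assignment gives 1 — tautology.
In G6: every assignment gives 1 — tautology.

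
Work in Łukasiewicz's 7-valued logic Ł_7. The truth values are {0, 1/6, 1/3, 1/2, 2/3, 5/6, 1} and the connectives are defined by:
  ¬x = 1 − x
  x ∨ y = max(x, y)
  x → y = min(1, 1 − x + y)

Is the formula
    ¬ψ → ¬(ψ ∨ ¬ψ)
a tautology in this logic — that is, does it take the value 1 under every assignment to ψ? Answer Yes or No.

Counterexample: take ψ = 0.
¬ψ = ¬0 = 1
ψ ∨ ¬ψ = 0 ∨ 1 = 1
¬(ψ ∨ ¬ψ) = ¬1 = 0
¬ψ → ¬(ψ ∨ ¬ψ) = 1 → 0 = 0
This gives 0 ≠ 1.

No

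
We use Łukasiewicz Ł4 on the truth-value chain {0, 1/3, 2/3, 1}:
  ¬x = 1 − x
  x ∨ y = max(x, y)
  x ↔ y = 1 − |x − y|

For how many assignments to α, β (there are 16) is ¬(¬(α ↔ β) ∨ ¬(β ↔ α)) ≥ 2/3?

α = 0, β = 0 ↦ 1  ≥
α = 0, β = 1/3 ↦ 2/3  ≥
α = 0, β = 2/3 ↦ 1/3  <
α = 0, β = 1 ↦ 0  <
α = 1/3, β = 0 ↦ 2/3  ≥
α = 1/3, β = 1/3 ↦ 1  ≥
α = 1/3, β = 2/3 ↦ 2/3  ≥
α = 1/3, β = 1 ↦ 1/3  <
α = 2/3, β = 0 ↦ 1/3  <
α = 2/3, β = 1/3 ↦ 2/3  ≥
α = 2/3, β = 2/3 ↦ 1  ≥
α = 2/3, β = 1 ↦ 2/3  ≥
α = 1, β = 0 ↦ 0  <
α = 1, β = 1/3 ↦ 1/3  <
α = 1, β = 2/3 ↦ 2/3  ≥
α = 1, β = 1 ↦ 1  ≥
So 10 of the 16 assignments meet the threshold.

10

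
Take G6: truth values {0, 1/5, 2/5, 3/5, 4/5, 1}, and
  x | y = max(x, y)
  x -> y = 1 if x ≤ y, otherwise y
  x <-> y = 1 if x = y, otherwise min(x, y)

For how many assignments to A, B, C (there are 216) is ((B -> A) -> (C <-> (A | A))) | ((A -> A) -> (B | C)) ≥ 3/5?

value 1: 121 assignments (counts)
value 4/5: 29 assignments (counts)
value 3/5: 26 assignments (counts)
value 2/5: 21 assignments
value 1/5: 14 assignments
value 0: 5 assignments
So 176 of the 216 assignments meet the threshold.

176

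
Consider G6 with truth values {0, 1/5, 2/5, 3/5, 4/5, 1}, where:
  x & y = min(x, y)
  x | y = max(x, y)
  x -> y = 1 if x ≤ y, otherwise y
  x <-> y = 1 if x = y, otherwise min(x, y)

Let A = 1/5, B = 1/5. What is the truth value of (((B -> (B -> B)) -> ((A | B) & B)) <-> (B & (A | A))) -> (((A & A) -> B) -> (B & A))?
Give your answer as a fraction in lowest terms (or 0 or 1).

B -> B = 1/5 -> 1/5 = 1
B -> (B -> B) = 1/5 -> 1 = 1
A | B = 1/5 | 1/5 = 1/5
(A | B) & B = 1/5 & 1/5 = 1/5
(B -> (B -> B)) -> ((A | B) & B) = 1 -> 1/5 = 1/5
A | A = 1/5 | 1/5 = 1/5
B & (A | A) = 1/5 & 1/5 = 1/5
((B -> (B -> B)) -> ((A | B) & B)) <-> (B & (A | A)) = 1/5 <-> 1/5 = 1
A & A = 1/5 & 1/5 = 1/5
(A & A) -> B = 1/5 -> 1/5 = 1
B & A = 1/5 & 1/5 = 1/5
((A & A) -> B) -> (B & A) = 1 -> 1/5 = 1/5
(((B -> (B -> B)) -> ((A | B) & B)) <-> (B & (A | A))) -> (((A & A) -> B) -> (B & A)) = 1 -> 1/5 = 1/5

1/5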